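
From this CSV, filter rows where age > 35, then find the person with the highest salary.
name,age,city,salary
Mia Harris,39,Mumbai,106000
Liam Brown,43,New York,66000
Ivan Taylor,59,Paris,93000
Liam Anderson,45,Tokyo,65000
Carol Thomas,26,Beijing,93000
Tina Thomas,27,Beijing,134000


Filter: age > 35
Sort by: salary (descending)

Filtered records (4):
  Mia Harris, age 39, salary $106000
  Ivan Taylor, age 59, salary $93000
  Liam Brown, age 43, salary $66000
  Liam Anderson, age 45, salary $65000

Highest salary: Mia Harris ($106000)

Mia Harris


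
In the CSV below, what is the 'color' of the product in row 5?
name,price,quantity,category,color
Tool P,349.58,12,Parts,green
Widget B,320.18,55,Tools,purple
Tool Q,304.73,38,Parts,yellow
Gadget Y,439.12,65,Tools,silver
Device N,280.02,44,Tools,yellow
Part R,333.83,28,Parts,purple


Query: Row 5 ('Device N'), column 'color'
Value: yellow

yellow


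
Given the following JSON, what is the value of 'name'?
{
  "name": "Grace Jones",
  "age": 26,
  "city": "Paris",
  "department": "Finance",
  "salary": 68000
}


Looking up field 'name'
Value: Grace Jones

Grace Jones


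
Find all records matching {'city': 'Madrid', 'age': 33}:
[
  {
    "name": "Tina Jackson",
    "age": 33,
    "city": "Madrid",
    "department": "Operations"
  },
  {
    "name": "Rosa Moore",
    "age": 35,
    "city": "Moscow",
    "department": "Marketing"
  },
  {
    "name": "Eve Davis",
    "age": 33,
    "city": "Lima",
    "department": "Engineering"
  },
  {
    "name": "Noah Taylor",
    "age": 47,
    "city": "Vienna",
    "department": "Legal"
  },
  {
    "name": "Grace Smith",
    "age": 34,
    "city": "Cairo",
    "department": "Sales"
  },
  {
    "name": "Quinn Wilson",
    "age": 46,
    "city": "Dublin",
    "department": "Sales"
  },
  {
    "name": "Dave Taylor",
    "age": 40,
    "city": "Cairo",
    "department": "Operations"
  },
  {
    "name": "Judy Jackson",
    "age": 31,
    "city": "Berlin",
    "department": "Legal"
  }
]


Search criteria: {'city': 'Madrid', 'age': 33}

Checking 8 records:
  Tina Jackson: {city: Madrid, age: 33} <-- MATCH
  Rosa Moore: {city: Moscow, age: 35}
  Eve Davis: {city: Lima, age: 33}
  Noah Taylor: {city: Vienna, age: 47}
  Grace Smith: {city: Cairo, age: 34}
  Quinn Wilson: {city: Dublin, age: 46}
  Dave Taylor: {city: Cairo, age: 40}
  Judy Jackson: {city: Berlin, age: 31}

Matches: ["Tina Jackson"]

["Tina Jackson"]


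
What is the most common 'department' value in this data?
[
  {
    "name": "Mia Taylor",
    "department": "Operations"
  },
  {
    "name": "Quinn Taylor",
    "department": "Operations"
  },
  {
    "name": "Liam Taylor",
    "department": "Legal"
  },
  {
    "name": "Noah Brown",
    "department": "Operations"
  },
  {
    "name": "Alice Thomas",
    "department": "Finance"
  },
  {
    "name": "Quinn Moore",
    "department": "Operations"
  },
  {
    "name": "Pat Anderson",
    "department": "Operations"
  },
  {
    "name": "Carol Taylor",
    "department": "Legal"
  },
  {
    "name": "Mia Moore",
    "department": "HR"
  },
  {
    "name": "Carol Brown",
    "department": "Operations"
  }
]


Counting 'department' values across 10 records:

  Operations: 6 ######
  Legal: 2 ##
  Finance: 1 #
  HR: 1 #

Most common: Operations (6 times)

Operations (6 times)


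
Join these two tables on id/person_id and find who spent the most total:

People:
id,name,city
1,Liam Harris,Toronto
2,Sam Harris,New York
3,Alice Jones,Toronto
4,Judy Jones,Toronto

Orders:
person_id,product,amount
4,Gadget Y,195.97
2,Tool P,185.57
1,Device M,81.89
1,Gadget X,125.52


Join on: people.id = orders.person_id

Joined rows:
  Judy Jones (Toronto) bought Gadget Y for $195.97
  Sam Harris (New York) bought Tool P for $185.57
  Liam Harris (Toronto) bought Device M for $81.89
  Liam Harris (Toronto) bought Gadget X for $125.52

Total per person:
  Liam Harris: $207.41
  Judy Jones: $195.97
  Sam Harris: $185.57

Top spender: Liam Harris ($207.41)

Liam Harris ($207.41)


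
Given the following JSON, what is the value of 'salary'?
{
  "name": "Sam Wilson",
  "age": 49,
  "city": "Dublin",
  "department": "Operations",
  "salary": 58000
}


Looking up field 'salary'
Value: 58000

58000


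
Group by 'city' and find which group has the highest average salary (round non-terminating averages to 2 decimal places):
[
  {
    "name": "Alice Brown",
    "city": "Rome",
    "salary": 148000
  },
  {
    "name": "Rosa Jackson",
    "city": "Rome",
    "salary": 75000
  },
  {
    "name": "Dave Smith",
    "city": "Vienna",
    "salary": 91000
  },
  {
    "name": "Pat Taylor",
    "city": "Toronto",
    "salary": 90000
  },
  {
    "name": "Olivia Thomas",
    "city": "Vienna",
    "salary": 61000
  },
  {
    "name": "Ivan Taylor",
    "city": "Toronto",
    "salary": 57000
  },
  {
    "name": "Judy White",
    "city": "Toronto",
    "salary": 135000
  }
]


Group by: city

Groups:
  Rome: 2 people, avg salary = 223000/2 = $111500
  Toronto: 3 people, avg salary = 282000/3 = $94000
  Vienna: 2 people, avg salary = 152000/2 = $76000

Highest average salary: Rome ($111500)

Rome ($111500)


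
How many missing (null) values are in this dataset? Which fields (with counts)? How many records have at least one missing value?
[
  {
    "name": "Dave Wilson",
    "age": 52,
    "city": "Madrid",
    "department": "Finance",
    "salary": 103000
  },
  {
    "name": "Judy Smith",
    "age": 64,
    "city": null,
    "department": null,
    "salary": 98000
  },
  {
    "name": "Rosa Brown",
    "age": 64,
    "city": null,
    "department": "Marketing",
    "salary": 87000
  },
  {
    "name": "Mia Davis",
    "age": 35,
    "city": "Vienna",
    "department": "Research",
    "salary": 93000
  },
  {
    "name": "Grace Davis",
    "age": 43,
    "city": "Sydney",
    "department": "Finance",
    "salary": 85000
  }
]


Checking for missing (null) values in 5 records:

  Dave Wilson: complete
  Judy Smith: city, department
  Rosa Brown: city
  Mia Davis: complete
  Grace Davis: complete

Per field:
  name: 0 missing
  age: 0 missing
  city: 2 missing
  department: 1 missing
  salary: 0 missing

Total missing values: 3
Records with any missing: 2

3 missing values (city: 2, department: 1); 2 incomplete records


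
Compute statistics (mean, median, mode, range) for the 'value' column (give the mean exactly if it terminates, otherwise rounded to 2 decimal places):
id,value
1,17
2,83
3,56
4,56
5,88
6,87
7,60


Data: [17, 83, 56, 56, 88, 87, 60]
Count: 7
Sum: 447
Mean: 447/7 ≈ 63.86 (rounded to 2 decimal places)
Sorted: [17, 56, 56, 60, 83, 87, 88]
Median: 60.0
Mode: 56 (2 times)
Range: 88 - 17 = 71
Min: 17, Max: 88

mean≈63.86, median=60.0, mode=56, range=71


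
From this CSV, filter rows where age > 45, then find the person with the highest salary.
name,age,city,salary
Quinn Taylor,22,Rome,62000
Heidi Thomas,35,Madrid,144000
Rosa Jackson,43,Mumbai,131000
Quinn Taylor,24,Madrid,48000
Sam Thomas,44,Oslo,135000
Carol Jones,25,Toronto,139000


Filter: age > 45
Sort by: salary (descending)

Filtered records (0):

No records match the filter.

None


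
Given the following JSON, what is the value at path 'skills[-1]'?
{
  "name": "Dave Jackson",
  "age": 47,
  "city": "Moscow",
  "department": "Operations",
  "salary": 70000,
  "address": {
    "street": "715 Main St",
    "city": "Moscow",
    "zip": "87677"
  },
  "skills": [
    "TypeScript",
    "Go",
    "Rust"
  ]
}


Query: skills[-1]
Path: skills -> last element
Value: Rust

Rust


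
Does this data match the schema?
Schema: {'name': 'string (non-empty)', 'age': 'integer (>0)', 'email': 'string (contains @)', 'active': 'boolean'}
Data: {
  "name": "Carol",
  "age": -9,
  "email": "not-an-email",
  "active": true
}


Validating each field against schema:
  name: OK (non-empty string)
  age: FAIL (-9 is not > 0)
  email: FAIL ("not-an-email" does not contain @)
  active: OK (boolean)

Result: INVALID (2 errors: age, email)

INVALID (2 errors: age, email)


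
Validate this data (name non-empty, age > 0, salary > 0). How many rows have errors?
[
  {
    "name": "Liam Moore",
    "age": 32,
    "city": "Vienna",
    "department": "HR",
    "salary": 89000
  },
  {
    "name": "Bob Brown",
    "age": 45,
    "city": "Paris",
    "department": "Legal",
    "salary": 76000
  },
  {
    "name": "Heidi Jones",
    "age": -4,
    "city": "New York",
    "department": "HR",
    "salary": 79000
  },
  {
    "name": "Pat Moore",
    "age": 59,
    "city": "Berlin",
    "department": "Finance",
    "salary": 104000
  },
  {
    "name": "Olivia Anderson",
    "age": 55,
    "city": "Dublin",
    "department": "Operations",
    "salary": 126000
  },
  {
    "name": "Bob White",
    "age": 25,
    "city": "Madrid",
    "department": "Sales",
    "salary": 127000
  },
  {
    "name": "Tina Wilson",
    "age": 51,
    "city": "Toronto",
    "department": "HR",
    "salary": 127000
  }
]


Validating 7 records:
Rules: name non-empty, age > 0, salary > 0

  Row 1 (Liam Moore): OK
  Row 2 (Bob Brown): OK
  Row 3 (Heidi Jones): negative age: -4
  Row 4 (Pat Moore): OK
  Row 5 (Olivia Anderson): OK
  Row 6 (Bob White): OK
  Row 7 (Tina Wilson): OK

Total errors: 1

1 errors


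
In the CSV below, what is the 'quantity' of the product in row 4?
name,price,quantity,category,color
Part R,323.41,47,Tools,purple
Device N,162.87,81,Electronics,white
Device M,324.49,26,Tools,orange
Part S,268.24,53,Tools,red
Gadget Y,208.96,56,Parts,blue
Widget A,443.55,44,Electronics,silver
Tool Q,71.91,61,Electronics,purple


Query: Row 4 ('Part S'), column 'quantity'
Value: 53

53


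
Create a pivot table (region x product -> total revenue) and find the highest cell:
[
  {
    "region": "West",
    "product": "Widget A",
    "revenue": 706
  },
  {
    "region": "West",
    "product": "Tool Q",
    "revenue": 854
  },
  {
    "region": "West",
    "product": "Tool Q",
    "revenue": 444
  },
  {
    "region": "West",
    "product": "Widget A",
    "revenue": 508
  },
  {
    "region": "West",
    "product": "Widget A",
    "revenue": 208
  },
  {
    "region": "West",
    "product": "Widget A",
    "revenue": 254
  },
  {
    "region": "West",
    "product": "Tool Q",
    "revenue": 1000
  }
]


Pivot: region (rows) x product (columns) -> total revenue

     Tool Q        Widget A    
West          2298          1676  

Highest: West / Tool Q = $2298

West / Tool Q = $2298


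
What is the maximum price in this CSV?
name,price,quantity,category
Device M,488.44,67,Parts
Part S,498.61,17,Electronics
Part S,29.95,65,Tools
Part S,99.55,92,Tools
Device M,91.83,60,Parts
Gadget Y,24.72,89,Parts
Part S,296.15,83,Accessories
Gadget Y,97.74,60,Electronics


Computing maximum price:
Values: [488.44, 498.61, 29.95, 99.55, 91.83, 24.72, 296.15, 97.74]
Max = 498.61

498.61


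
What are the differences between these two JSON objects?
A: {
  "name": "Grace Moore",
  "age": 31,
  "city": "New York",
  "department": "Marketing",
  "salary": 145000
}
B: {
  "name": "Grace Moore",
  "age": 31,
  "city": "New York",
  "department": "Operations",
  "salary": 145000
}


Comparing each field (in key order):
  name: same
  age: same
  city: same
  department: DIFFERENT
  salary: same
Differences:
  department: Marketing -> Operations

1 field(s) changed

1 change: department


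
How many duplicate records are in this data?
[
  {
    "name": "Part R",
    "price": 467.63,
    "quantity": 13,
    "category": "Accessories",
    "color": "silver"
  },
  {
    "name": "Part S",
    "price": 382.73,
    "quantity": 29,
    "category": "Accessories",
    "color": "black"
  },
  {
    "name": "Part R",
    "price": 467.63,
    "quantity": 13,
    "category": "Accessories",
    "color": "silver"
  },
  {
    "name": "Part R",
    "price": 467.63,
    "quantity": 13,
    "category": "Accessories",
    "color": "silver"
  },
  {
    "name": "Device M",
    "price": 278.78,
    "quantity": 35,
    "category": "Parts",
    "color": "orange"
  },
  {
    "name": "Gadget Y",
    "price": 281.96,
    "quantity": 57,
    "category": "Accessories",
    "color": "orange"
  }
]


Checking 6 records for duplicates:

  Row 1: Part R ($467.63, qty 13)
  Row 2: Part S ($382.73, qty 29)
  Row 3: Part R ($467.63, qty 13) <-- DUPLICATE
  Row 4: Part R ($467.63, qty 13) <-- DUPLICATE
  Row 5: Device M ($278.78, qty 35)
  Row 6: Gadget Y ($281.96, qty 57)

Duplicates found: 2
Unique records: 4

2 duplicates, 4 unique


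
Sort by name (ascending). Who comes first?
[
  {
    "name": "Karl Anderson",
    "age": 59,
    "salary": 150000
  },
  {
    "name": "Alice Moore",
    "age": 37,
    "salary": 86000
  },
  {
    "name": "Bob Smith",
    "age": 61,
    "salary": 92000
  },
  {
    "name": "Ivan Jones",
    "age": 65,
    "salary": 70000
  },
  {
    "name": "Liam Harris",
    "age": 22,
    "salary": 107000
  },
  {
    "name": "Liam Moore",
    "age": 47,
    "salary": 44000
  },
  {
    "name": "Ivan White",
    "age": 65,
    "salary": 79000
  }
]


Sort by: name (ascending)

Sorted order:
  1. Alice Moore (name = Alice Moore)
  2. Bob Smith (name = Bob Smith)
  3. Ivan Jones (name = Ivan Jones)
  4. Ivan White (name = Ivan White)
  5. Karl Anderson (name = Karl Anderson)
  6. Liam Harris (name = Liam Harris)
  7. Liam Moore (name = Liam Moore)

First: Alice Moore

Alice Moore


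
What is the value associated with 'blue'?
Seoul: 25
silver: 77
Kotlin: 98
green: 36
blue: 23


Looking up key 'blue'
Value: 23

23


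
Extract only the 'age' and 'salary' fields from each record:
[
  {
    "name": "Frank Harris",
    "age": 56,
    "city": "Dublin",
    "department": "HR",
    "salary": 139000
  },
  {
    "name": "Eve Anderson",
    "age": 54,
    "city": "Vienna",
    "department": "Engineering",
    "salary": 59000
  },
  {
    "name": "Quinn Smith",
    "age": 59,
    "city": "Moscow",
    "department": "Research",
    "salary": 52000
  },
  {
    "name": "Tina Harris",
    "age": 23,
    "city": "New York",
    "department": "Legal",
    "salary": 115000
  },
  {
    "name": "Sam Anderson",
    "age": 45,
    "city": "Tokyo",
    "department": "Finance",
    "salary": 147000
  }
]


Original: 5 records with fields: name, age, city, department, salary
Keep: ['age', 'salary']
Drop: ['name', 'city', 'department']
Result: 5 records, 2 fields each

[
  {
    "age": 56,
    "salary": 139000
  },
  {
    "age": 54,
    "salary": 59000
  },
  {
    "age": 59,
    "salary": 52000
  },
  {
    "age": 23,
    "salary": 115000
  },
  {
    "age": 45,
    "salary": 147000
  }
]


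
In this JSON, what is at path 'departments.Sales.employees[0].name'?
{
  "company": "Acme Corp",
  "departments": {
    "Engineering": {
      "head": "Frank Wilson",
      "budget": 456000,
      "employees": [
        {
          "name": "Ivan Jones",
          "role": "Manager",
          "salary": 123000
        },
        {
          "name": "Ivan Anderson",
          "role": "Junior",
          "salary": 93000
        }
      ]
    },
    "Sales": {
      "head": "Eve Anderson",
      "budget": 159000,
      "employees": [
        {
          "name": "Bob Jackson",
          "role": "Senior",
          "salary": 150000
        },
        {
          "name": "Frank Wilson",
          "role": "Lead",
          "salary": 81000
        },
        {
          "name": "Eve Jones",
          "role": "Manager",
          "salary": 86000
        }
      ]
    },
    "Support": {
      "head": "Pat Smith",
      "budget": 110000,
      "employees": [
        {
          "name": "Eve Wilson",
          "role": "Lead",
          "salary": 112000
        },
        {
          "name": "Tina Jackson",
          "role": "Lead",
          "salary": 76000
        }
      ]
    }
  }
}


Path: departments.Sales.employees[0].name

Navigate:
  -> departments
  -> Sales
  -> employees[0].name = 'Bob Jackson'

Bob Jackson


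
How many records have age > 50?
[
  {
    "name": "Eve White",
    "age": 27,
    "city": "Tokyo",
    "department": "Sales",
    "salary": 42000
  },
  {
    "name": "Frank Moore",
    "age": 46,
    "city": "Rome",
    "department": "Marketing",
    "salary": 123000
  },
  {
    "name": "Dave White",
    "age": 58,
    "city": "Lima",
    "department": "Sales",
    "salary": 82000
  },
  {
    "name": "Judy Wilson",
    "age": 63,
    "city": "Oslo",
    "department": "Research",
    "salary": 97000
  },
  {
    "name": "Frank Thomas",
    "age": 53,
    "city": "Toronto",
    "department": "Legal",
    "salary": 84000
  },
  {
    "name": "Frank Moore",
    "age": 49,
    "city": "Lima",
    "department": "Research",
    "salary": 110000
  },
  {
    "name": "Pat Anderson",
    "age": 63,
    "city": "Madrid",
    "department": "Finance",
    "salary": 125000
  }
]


Data: 7 records
Condition: age > 50

Checking each record:
  Eve White: 27
  Frank Moore: 46
  Dave White: 58 MATCH
  Judy Wilson: 63 MATCH
  Frank Thomas: 53 MATCH
  Frank Moore: 49
  Pat Anderson: 63 MATCH

Count: 4

4


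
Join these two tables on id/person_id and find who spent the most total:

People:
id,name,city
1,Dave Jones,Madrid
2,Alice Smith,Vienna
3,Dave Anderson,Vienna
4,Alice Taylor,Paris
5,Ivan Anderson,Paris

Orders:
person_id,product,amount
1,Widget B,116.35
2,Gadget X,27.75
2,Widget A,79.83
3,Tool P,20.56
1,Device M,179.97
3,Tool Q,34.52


Join on: people.id = orders.person_id

Joined rows:
  Dave Jones (Madrid) bought Widget B for $116.35
  Alice Smith (Vienna) bought Gadget X for $27.75
  Alice Smith (Vienna) bought Widget A for $79.83
  Dave Anderson (Vienna) bought Tool P for $20.56
  Dave Jones (Madrid) bought Device M for $179.97
  Dave Anderson (Vienna) bought Tool Q for $34.52

Total per person:
  Dave Jones: $296.32
  Alice Smith: $107.58
  Dave Anderson: $55.08

Top spender: Dave Jones ($296.32)

Dave Jones ($296.32)


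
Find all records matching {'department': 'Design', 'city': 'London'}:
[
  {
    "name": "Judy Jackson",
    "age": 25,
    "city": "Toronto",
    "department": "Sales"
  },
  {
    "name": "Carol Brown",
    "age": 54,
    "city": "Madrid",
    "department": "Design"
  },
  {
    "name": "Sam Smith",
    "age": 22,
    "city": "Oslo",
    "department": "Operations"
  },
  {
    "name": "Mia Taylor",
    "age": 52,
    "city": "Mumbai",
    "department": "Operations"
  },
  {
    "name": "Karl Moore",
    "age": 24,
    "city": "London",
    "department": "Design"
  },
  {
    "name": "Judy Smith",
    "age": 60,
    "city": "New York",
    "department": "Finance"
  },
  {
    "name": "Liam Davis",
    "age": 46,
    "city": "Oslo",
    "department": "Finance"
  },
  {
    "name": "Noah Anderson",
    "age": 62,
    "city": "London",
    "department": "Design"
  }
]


Search criteria: {'department': 'Design', 'city': 'London'}

Checking 8 records:
  Judy Jackson: {department: Sales, city: Toronto}
  Carol Brown: {department: Design, city: Madrid}
  Sam Smith: {department: Operations, city: Oslo}
  Mia Taylor: {department: Operations, city: Mumbai}
  Karl Moore: {department: Design, city: London} <-- MATCH
  Judy Smith: {department: Finance, city: New York}
  Liam Davis: {department: Finance, city: Oslo}
  Noah Anderson: {department: Design, city: London} <-- MATCH

Matches: ["Karl Moore", "Noah Anderson"]

["Karl Moore", "Noah Anderson"]


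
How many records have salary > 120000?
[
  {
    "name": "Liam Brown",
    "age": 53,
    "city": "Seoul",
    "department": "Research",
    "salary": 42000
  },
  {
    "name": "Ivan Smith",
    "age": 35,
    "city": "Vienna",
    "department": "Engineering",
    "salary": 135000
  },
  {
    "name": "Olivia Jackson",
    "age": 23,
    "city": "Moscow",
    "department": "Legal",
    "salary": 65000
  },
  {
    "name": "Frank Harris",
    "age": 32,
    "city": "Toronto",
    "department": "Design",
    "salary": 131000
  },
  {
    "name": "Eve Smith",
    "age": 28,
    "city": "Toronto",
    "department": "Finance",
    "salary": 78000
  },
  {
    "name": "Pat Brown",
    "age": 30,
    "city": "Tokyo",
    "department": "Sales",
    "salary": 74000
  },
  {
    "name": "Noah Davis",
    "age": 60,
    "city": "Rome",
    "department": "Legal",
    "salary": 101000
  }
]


Data: 7 records
Condition: salary > 120000

Checking each record:
  Liam Brown: 42000
  Ivan Smith: 135000 MATCH
  Olivia Jackson: 65000
  Frank Harris: 131000 MATCH
  Eve Smith: 78000
  Pat Brown: 74000
  Noah Davis: 101000

Count: 2

2


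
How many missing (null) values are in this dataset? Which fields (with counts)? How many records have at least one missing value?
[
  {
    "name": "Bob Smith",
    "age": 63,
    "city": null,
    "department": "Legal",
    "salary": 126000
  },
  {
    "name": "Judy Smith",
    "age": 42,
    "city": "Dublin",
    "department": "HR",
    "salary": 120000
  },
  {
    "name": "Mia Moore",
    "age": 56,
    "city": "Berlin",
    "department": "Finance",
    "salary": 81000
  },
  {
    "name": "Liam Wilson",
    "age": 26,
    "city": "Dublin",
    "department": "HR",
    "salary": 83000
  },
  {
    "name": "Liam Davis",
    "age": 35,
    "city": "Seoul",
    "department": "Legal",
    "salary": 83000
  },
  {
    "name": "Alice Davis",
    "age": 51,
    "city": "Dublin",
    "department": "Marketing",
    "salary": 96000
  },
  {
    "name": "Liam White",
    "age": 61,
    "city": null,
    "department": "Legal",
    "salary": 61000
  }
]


Checking for missing (null) values in 7 records:

  Bob Smith: city
  Judy Smith: complete
  Mia Moore: complete
  Liam Wilson: complete
  Liam Davis: complete
  Alice Davis: complete
  Liam White: city

Per field:
  name: 0 missing
  age: 0 missing
  city: 2 missing
  department: 0 missing
  salary: 0 missing

Total missing values: 2
Records with any missing: 2

2 missing values (city: 2); 2 incomplete records


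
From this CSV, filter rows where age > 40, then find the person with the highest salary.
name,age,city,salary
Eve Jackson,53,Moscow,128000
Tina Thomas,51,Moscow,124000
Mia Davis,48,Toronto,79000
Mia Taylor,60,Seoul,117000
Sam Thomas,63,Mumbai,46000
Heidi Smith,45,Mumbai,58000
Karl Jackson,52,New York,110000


Filter: age > 40
Sort by: salary (descending)

Filtered records (7):
  Eve Jackson, age 53, salary $128000
  Tina Thomas, age 51, salary $124000
  Mia Taylor, age 60, salary $117000
  Karl Jackson, age 52, salary $110000
  Mia Davis, age 48, salary $79000
  Heidi Smith, age 45, salary $58000
  Sam Thomas, age 63, salary $46000

Highest salary: Eve Jackson ($128000)

Eve Jackson


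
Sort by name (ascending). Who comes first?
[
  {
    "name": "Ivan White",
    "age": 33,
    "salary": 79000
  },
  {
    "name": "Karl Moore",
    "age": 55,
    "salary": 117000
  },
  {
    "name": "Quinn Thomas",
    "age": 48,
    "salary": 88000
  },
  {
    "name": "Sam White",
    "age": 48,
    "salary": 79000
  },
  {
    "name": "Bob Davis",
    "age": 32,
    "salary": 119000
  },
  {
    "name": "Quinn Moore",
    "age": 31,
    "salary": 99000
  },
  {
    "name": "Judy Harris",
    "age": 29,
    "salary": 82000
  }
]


Sort by: name (ascending)

Sorted order:
  1. Bob Davis (name = Bob Davis)
  2. Ivan White (name = Ivan White)
  3. Judy Harris (name = Judy Harris)
  4. Karl Moore (name = Karl Moore)
  5. Quinn Moore (name = Quinn Moore)
  6. Quinn Thomas (name = Quinn Thomas)
  7. Sam White (name = Sam White)

First: Bob Davis

Bob Davis


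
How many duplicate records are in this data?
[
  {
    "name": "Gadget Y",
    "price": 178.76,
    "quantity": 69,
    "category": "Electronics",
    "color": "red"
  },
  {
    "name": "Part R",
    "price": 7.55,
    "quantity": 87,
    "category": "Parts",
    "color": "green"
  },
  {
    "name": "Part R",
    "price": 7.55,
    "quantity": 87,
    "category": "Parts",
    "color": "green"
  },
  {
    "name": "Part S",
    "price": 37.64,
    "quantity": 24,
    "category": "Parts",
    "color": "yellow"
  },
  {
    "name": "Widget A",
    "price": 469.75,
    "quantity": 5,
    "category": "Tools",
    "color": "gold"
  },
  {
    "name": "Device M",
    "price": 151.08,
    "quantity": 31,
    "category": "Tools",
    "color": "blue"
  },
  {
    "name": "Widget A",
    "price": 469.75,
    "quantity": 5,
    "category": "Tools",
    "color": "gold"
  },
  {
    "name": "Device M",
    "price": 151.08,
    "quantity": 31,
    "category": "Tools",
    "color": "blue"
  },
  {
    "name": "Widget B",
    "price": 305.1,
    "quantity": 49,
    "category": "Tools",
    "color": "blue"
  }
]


Checking 9 records for duplicates:

  Row 1: Gadget Y ($178.76, qty 69)
  Row 2: Part R ($7.55, qty 87)
  Row 3: Part R ($7.55, qty 87) <-- DUPLICATE
  Row 4: Part S ($37.64, qty 24)
  Row 5: Widget A ($469.75, qty 5)
  Row 6: Device M ($151.08, qty 31)
  Row 7: Widget A ($469.75, qty 5) <-- DUPLICATE
  Row 8: Device M ($151.08, qty 31) <-- DUPLICATE
  Row 9: Widget B ($305.1, qty 49)

Duplicates found: 3
Unique records: 6

3 duplicates, 6 unique


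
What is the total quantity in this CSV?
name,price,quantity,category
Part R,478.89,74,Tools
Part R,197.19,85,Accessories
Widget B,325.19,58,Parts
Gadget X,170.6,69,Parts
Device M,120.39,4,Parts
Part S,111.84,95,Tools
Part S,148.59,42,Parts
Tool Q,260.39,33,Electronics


Computing total quantity:
Values: [74, 85, 58, 69, 4, 95, 42, 33]
Sum = 460

460


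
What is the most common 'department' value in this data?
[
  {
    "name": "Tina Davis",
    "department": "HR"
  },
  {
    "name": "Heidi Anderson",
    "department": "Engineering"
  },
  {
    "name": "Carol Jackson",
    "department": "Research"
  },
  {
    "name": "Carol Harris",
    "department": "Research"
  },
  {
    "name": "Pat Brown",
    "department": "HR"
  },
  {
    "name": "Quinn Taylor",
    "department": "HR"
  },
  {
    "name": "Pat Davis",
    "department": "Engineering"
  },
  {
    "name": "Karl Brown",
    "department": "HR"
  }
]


Counting 'department' values across 8 records:

  HR: 4 ####
  Engineering: 2 ##
  Research: 2 ##

Most common: HR (4 times)

HR (4 times)


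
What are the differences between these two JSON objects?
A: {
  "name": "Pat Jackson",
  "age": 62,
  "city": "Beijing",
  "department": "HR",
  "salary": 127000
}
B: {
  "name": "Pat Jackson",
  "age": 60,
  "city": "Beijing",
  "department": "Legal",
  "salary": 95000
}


Comparing each field (in key order):
  name: same
  age: DIFFERENT
  city: same
  department: DIFFERENT
  salary: DIFFERENT
Differences:
  age: 62 -> 60
  department: HR -> Legal
  salary: 127000 -> 95000

3 field(s) changed

3 changes: age, department, salary


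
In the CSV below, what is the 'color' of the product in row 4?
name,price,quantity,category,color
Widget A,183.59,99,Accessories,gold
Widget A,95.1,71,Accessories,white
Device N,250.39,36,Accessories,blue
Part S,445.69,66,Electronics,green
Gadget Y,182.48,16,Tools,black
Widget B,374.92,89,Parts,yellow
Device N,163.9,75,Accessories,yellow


Query: Row 4 ('Part S'), column 'color'
Value: green

green


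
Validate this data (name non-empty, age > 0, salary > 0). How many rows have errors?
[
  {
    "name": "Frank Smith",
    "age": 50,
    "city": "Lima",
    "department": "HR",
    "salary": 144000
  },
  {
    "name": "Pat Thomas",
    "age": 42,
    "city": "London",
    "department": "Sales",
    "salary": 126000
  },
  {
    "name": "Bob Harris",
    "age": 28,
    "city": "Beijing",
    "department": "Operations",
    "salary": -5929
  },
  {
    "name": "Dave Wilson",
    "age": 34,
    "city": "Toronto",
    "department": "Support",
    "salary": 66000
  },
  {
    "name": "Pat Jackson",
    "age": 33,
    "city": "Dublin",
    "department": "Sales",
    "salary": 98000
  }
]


Validating 5 records:
Rules: name non-empty, age > 0, salary > 0

  Row 1 (Frank Smith): OK
  Row 2 (Pat Thomas): OK
  Row 3 (Bob Harris): negative salary: -5929
  Row 4 (Dave Wilson): OK
  Row 5 (Pat Jackson): OK

Total errors: 1

1 errors


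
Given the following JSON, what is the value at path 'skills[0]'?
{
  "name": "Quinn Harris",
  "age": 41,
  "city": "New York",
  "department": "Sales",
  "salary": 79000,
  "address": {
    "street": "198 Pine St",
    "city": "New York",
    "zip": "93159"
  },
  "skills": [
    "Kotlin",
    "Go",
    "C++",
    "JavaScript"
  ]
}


Query: skills[0]
Path: skills -> first element
Value: Kotlin

Kotlin


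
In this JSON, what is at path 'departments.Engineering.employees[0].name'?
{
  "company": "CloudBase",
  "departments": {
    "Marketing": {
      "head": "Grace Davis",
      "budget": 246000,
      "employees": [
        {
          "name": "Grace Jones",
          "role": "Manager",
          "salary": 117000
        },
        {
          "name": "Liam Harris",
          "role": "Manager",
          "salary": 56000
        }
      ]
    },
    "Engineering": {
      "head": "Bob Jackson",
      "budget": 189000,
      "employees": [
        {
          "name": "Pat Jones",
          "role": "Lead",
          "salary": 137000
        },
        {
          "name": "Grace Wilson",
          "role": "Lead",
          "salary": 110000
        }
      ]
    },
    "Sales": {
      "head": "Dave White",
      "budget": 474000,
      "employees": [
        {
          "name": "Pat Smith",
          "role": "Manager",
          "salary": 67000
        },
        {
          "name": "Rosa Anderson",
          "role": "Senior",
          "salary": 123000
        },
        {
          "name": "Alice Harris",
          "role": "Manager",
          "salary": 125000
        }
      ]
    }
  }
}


Path: departments.Engineering.employees[0].name

Navigate:
  -> departments
  -> Engineering
  -> employees[0].name = 'Pat Jones'

Pat Jones


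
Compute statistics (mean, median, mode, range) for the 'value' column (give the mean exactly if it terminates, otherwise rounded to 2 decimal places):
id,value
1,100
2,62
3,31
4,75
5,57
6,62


Data: [100, 62, 31, 75, 57, 62]
Count: 6
Sum: 387
Mean: 387/6 = 64.5
Sorted: [31, 57, 62, 62, 75, 100]
Median: 62.0
Mode: 62 (2 times)
Range: 100 - 31 = 69
Min: 31, Max: 100

mean=64.5, median=62.0, mode=62, range=69


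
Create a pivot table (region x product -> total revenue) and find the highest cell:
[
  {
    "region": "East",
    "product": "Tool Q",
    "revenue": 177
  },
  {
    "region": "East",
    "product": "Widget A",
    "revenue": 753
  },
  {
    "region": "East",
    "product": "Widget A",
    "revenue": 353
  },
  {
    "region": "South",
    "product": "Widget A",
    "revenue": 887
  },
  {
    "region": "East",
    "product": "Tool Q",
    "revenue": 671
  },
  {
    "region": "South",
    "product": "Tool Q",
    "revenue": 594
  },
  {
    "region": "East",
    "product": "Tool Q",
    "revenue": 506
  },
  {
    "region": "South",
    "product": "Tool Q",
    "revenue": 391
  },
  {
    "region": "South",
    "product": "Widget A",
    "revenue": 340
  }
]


Pivot: region (rows) x product (columns) -> total revenue

     Tool Q        Widget A    
East          1354          1106  
South          985          1227  

Highest: East / Tool Q = $1354

East / Tool Q = $1354


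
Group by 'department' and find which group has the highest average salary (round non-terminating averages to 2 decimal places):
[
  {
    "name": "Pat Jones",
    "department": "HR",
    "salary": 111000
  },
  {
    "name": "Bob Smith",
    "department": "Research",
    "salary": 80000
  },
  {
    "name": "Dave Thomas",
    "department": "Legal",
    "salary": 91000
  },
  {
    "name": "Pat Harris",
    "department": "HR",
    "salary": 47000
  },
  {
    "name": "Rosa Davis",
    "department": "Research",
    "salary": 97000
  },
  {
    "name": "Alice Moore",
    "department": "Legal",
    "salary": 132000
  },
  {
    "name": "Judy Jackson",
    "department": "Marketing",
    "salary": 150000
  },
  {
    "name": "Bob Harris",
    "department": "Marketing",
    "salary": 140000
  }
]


Group by: department

Groups:
  HR: 2 people, avg salary = 158000/2 = $79000
  Legal: 2 people, avg salary = 223000/2 = $111500
  Marketing: 2 people, avg salary = 290000/2 = $145000
  Research: 2 people, avg salary = 177000/2 = $88500

Highest average salary: Marketing ($145000)

Marketing ($145000)


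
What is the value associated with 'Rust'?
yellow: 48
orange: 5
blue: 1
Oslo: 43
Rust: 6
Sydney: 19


Looking up key 'Rust'
Value: 6

6


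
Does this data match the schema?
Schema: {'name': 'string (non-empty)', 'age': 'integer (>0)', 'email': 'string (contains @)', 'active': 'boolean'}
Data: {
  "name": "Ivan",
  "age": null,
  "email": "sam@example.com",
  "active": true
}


Validating each field against schema:
  name: OK (non-empty string)
  age: FAIL (null is not an integer)
  email: OK (string with @)
  active: OK (boolean)

Result: INVALID (1 error: age)

INVALID (1 error: age)


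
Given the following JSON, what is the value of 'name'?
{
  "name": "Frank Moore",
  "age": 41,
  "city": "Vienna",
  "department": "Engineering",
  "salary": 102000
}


Looking up field 'name'
Value: Frank Moore

Frank Moore


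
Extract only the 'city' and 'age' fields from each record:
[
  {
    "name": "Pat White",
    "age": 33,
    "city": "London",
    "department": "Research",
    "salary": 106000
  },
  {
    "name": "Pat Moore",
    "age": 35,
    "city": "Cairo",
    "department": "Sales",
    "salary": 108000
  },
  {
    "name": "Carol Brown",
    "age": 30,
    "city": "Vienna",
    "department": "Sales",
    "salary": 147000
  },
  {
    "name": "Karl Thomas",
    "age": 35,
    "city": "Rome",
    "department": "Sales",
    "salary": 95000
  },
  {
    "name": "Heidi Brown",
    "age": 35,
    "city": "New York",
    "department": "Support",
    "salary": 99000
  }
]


Original: 5 records with fields: name, age, city, department, salary
Keep: ['city', 'age']
Drop: ['name', 'department', 'salary']
Result: 5 records, 2 fields each

[
  {
    "city": "London",
    "age": 33
  },
  {
    "city": "Cairo",
    "age": 35
  },
  {
    "city": "Vienna",
    "age": 30
  },
  {
    "city": "Rome",
    "age": 35
  },
  {
    "city": "New York",
    "age": 35
  }
]


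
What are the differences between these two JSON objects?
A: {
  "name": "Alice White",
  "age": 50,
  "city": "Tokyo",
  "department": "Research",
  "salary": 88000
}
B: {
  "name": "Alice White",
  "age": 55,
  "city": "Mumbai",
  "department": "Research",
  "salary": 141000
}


Comparing each field (in key order):
  name: same
  age: DIFFERENT
  city: DIFFERENT
  department: same
  salary: DIFFERENT
Differences:
  age: 50 -> 55
  city: Tokyo -> Mumbai
  salary: 88000 -> 141000

3 field(s) changed

3 changes: age, city, salary


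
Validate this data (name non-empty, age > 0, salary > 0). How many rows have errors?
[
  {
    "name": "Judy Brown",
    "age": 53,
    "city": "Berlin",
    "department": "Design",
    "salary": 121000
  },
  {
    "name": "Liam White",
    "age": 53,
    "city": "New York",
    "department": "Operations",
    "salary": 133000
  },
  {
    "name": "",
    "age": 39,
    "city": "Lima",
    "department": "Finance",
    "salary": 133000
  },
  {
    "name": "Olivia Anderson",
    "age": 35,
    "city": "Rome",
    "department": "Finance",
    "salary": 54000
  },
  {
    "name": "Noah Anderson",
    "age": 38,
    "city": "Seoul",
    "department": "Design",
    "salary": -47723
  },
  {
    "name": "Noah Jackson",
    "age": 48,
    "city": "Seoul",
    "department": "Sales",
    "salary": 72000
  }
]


Validating 6 records:
Rules: name non-empty, age > 0, salary > 0

  Row 1 (Judy Brown): OK
  Row 2 (Liam White): OK
  Row 3 (???): empty name
  Row 4 (Olivia Anderson): OK
  Row 5 (Noah Anderson): negative salary: -47723
  Row 6 (Noah Jackson): OK

Total errors: 2

2 errors


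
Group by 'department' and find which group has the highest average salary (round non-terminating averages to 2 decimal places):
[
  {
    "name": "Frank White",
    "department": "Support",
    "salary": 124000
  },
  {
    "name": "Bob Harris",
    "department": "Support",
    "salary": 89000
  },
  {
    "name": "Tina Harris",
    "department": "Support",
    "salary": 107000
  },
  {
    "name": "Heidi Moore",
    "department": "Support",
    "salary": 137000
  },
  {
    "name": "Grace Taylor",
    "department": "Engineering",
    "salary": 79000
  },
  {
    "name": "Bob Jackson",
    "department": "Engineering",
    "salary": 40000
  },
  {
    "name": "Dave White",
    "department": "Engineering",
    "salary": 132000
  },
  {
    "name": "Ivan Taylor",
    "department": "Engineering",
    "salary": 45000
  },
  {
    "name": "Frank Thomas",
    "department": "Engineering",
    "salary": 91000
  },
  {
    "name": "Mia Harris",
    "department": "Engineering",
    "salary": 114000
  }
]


Group by: department

Groups:
  Engineering: 6 people, avg salary = 501000/6 = $83500
  Support: 4 people, avg salary = 457000/4 = $114250

Highest average salary: Support ($114250)

Support ($114250)


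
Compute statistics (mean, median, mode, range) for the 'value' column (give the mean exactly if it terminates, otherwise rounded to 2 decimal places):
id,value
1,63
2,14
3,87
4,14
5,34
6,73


Data: [63, 14, 87, 14, 34, 73]
Count: 6
Sum: 285
Mean: 285/6 = 47.5
Sorted: [14, 14, 34, 63, 73, 87]
Median: 48.5
Mode: 14 (2 times)
Range: 87 - 14 = 73
Min: 14, Max: 87

mean=47.5, median=48.5, mode=14, range=73


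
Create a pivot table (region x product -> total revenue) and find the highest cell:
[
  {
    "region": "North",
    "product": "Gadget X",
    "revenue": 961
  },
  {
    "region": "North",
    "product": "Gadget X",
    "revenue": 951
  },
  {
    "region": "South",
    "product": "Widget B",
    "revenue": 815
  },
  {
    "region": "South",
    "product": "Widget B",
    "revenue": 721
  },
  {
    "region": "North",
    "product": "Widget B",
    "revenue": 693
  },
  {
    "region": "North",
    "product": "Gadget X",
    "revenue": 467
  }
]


Pivot: region (rows) x product (columns) -> total revenue

     Gadget X      Widget B    
North         2379           693  
South            0          1536  

Highest: North / Gadget X = $2379

North / Gadget X = $2379


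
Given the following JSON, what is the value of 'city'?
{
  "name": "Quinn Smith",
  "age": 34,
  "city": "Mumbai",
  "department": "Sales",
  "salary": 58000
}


Looking up field 'city'
Value: Mumbai

Mumbai


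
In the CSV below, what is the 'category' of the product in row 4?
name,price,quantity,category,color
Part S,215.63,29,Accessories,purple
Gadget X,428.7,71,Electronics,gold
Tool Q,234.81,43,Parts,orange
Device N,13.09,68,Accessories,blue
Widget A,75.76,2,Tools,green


Query: Row 4 ('Device N'), column 'category'
Value: Accessories

Accessories


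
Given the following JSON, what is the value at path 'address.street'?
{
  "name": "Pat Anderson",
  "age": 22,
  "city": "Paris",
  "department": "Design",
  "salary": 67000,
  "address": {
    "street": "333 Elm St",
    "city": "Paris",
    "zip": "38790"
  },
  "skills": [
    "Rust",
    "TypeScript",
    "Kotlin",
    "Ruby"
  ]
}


Query: address.street
Path: address -> street
Value: 333 Elm St

333 Elm St


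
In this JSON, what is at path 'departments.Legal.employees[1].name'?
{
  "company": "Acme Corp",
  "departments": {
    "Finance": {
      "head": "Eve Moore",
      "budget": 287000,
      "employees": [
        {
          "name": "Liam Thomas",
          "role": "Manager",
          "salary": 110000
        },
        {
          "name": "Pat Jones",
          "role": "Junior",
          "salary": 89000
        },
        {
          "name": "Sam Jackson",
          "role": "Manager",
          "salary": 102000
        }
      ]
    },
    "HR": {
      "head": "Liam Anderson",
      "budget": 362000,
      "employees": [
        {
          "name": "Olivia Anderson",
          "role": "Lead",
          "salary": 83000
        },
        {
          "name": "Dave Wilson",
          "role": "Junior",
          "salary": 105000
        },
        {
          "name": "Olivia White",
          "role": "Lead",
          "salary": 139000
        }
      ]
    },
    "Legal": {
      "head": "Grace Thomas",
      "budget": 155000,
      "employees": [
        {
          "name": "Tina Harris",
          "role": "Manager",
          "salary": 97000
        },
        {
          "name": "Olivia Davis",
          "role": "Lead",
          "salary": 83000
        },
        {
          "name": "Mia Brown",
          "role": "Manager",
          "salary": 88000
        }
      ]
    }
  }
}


Path: departments.Legal.employees[1].name

Navigate:
  -> departments
  -> Legal
  -> employees[1].name = 'Olivia Davis'

Olivia Davis
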